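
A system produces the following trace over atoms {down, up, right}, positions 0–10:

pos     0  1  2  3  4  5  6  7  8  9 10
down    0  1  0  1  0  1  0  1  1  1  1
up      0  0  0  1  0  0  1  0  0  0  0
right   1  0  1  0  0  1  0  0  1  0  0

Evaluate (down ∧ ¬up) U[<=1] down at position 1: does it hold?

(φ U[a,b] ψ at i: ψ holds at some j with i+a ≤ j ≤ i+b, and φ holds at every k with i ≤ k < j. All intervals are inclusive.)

Need some j in [1,2] with down, and (down ∧ ¬up) at every k in [1,j-1].
  j=1: down holds; no prefix to check → satisfied.

True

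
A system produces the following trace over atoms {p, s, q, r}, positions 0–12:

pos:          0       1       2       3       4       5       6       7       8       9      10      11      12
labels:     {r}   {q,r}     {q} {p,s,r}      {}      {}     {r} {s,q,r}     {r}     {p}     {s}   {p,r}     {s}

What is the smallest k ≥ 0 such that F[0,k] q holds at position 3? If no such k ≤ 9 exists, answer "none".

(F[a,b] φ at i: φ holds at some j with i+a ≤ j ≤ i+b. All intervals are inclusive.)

Scan j = 3,4,… for q:
  j=3: fails
  j=4: fails
  j=5: fails
  j=6: fails
  j=7: holds
First hit at j=7, so smallest k = 7-3 = 4.

4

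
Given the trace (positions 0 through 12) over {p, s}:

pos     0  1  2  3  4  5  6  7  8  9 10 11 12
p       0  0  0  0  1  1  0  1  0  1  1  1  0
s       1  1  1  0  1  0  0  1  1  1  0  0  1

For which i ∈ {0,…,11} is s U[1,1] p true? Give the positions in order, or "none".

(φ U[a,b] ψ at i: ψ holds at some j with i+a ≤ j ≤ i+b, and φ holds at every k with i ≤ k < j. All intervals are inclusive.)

4, 8, 9

Evaluate at each i in [0,11]:
  i=0: ✗ (no rhs in [1,1])
  i=1: ✗ (no rhs in [2,2])
  i=2: ✗ (no rhs in [3,3])
  i=3: ✗ (lhs fails at k=3 before rhs at j=4)
  i=4: ✓ (rhs at j=5; lhs holds on [4,4])
  i=5: ✗ (no rhs in [6,6])
  i=6: ✗ (lhs fails at k=6 before rhs at j=7)
  i=7: ✗ (no rhs in [8,8])
  i=8: ✓ (rhs at j=9; lhs holds on [8,8])
  i=9: ✓ (rhs at j=10; lhs holds on [9,9])
  i=10: ✗ (lhs fails at k=10 before rhs at j=11)
  i=11: ✗ (no rhs in [12,12])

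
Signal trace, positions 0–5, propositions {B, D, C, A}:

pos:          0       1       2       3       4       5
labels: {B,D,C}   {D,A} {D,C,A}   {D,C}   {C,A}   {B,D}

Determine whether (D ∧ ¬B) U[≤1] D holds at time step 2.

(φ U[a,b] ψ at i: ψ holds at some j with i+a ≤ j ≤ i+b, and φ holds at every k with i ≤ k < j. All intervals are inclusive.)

Need some j in [2,3] with D, and (D ∧ ¬B) at every k in [2,j-1].
  j=2: D holds; no prefix to check → satisfied.

Holds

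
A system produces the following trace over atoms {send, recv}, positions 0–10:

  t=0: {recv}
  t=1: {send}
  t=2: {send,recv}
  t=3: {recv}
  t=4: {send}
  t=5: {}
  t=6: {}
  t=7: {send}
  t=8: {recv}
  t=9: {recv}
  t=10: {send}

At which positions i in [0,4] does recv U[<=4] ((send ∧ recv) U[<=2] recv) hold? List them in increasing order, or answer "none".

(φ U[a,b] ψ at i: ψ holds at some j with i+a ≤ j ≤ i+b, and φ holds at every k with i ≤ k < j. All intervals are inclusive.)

Evaluate at each i in [0,4]:
  i=0: ✓ (rhs at j=0)
  i=1: ✗ (lhs fails at k=1 before rhs at j=2)
  i=2: ✓ (rhs at j=2)
  i=3: ✓ (rhs at j=3)
  i=4: ✗ (lhs fails at k=4 before rhs at j=8)

0, 2, 3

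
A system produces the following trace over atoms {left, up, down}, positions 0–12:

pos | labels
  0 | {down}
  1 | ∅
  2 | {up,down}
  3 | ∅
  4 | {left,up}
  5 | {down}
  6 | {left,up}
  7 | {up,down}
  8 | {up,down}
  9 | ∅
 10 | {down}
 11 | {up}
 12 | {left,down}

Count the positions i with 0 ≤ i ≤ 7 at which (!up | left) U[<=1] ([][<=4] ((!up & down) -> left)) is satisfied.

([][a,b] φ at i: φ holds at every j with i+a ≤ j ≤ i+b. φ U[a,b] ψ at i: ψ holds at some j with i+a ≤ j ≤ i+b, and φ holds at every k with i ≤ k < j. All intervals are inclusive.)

0

Evaluate at each i in [0,7]:
  i=0: ✗ (no rhs in [0,1])
  i=1: ✗ (no rhs in [1,2])
  i=2: ✗ (no rhs in [2,3])
  i=3: ✗ (no rhs in [3,4])
  i=4: ✗ (no rhs in [4,5])
  i=5: ✗ (no rhs in [5,6])
  i=6: ✗ (no rhs in [6,7])
  i=7: ✗ (no rhs in [7,8])
Positions where it holds: {} → 0.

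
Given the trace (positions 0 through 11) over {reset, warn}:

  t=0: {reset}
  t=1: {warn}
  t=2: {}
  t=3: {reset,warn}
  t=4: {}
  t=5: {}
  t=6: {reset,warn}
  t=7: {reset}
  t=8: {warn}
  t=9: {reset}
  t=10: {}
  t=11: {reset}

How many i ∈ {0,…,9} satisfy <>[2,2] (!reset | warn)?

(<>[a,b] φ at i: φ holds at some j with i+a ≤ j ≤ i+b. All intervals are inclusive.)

Evaluate at each i in [0,9]:
  i=0: ✓ (witness j=2)
  i=1: ✓ (witness j=3)
  i=2: ✓ (witness j=4)
  i=3: ✓ (witness j=5)
  i=4: ✓ (witness j=6)
  i=5: ✗ (none in [7,7])
  i=6: ✓ (witness j=8)
  i=7: ✗ (none in [9,9])
  i=8: ✓ (witness j=10)
  i=9: ✗ (none in [11,11])
Positions where it holds: {0, 1, 2, 3, 4, 6, 8} → 7.

7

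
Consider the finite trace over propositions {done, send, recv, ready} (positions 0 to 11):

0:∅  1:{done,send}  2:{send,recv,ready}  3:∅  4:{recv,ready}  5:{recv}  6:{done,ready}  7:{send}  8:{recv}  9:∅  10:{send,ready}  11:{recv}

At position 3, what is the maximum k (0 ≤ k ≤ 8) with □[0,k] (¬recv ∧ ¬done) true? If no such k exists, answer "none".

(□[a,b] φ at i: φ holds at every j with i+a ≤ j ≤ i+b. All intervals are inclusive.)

0

(¬recv ∧ ¬done) must hold from j=3 onward; find where it first fails.
  j=3: holds
  j=4: fails
Holds on [3,3], so largest k = 0.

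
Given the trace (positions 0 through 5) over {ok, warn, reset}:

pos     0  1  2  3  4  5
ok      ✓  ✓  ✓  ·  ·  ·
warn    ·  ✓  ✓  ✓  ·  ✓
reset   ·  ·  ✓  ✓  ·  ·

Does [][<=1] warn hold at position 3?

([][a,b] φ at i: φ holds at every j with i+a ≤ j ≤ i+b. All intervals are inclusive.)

Check warn at every j in [3,4]:
  j=3: true
  j=4: false
Fails at j=4 → formula fails.

No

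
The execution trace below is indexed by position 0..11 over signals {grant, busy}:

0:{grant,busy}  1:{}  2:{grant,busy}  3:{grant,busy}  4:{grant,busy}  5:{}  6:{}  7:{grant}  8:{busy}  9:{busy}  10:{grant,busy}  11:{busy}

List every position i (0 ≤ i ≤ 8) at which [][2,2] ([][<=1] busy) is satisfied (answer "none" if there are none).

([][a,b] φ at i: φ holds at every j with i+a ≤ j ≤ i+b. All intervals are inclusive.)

0, 1, 6, 7, 8

Evaluate at each i in [0,8]:
  i=0: ✓ (all of [2,2])
  i=1: ✓ (all of [3,3])
  i=2: ✗ (fails at j=4)
  i=3: ✗ (fails at j=5)
  i=4: ✗ (fails at j=6)
  i=5: ✗ (fails at j=7)
  i=6: ✓ (all of [8,8])
  i=7: ✓ (all of [9,9])
  i=8: ✓ (all of [10,10])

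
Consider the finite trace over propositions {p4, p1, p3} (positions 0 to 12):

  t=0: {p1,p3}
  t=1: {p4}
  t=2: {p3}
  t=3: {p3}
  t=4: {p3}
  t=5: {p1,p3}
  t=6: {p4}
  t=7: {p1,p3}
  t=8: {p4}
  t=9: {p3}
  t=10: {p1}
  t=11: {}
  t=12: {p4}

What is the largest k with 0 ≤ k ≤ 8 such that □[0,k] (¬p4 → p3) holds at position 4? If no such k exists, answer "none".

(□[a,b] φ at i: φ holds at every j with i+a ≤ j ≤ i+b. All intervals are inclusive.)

5

(¬p4 → p3) must hold from j=4 onward; find where it first fails.
  j=4: holds
  j=5: holds
  j=6: holds
  j=7: holds
  j=8: holds
  j=9: holds
  j=10: fails
Holds on [4,9], so largest k = 5.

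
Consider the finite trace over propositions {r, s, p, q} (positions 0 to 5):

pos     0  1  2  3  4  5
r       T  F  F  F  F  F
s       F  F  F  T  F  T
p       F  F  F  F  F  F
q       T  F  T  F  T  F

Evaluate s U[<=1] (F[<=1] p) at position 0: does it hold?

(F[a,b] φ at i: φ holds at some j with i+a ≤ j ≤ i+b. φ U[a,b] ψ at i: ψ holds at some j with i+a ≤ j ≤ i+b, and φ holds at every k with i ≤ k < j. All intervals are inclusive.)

Need some j in [0,1] with F[<=1] p, and s at every k in [0,j-1].
  j=0: F[<=1] p — fails (none in [0,1]).
  j=1: F[<=1] p — fails (none in [1,2]).
No j in the window works → until fails.

False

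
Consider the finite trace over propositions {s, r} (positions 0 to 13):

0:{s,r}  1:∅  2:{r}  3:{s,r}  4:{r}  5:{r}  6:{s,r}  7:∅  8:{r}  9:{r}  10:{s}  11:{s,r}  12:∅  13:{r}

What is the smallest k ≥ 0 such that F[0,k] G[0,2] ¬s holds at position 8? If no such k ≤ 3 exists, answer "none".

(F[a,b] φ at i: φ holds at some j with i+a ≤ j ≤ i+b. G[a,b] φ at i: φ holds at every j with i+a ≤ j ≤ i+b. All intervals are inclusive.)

Scan j = 8,9,… for G[0,2] ¬s:
  j=8: fails
  j=9: fails
  j=10: fails
  j=11: fails
No j in [8,11] satisfies it → none.

none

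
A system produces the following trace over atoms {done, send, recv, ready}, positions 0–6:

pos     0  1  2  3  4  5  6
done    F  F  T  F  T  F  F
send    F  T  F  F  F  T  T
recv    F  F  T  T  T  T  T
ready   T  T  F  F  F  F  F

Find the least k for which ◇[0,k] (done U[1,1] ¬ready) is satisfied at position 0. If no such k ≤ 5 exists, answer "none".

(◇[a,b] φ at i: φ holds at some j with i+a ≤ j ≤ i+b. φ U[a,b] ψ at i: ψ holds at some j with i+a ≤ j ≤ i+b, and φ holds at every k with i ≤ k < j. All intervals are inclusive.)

Scan j = 0,1,… for (done U[1,1] ¬ready):
  j=0: fails
  j=1: fails
  j=2: holds
First hit at j=2, so smallest k = 2-0 = 2.

2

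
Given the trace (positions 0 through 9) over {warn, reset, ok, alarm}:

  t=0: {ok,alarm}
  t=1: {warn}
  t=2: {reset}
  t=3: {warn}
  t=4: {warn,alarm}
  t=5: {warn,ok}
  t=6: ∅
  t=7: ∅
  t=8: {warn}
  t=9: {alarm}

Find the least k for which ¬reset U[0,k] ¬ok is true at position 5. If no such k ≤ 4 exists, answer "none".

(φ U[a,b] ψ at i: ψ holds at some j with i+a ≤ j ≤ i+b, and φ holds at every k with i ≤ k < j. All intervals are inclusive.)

1

Need earliest j ≥ 5 with ¬ok, and ¬reset at every k in [5,j-1].
  j=5: rhs fails.
  j=6: rhs holds; lhs holds on [5,5]. k = 1.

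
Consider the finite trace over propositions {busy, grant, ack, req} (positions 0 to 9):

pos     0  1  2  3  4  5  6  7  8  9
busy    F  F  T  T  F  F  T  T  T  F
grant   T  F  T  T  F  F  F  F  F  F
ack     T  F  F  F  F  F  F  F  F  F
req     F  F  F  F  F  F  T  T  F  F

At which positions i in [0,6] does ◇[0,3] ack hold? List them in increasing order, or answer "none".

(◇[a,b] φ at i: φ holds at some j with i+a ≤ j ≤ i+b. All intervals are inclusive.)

0

Evaluate at each i in [0,6]:
  i=0: ✓ (witness j=0)
  i=1: ✗ (none in [1,4])
  i=2: ✗ (none in [2,5])
  i=3: ✗ (none in [3,6])
  i=4: ✗ (none in [4,7])
  i=5: ✗ (none in [5,8])
  i=6: ✗ (none in [6,9])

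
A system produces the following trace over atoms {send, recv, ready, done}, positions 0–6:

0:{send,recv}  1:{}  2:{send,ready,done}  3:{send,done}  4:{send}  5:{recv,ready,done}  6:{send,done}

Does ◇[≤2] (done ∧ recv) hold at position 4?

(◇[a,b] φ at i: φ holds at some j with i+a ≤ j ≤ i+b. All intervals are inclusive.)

Yes

Check (done ∧ recv) at each j in [4,6]:
  j=4: false
  j=5: true
  j=6: false
Found at j=5 → formula holds.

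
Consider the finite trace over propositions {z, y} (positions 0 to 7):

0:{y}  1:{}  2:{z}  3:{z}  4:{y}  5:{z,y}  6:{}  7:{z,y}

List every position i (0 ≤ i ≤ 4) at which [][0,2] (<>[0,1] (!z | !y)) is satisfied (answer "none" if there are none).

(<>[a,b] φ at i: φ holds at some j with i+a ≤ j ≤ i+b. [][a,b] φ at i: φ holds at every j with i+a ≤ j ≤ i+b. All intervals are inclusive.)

Evaluate at each i in [0,4]:
  i=0: ✓ (all of [0,2])
  i=1: ✓ (all of [1,3])
  i=2: ✓ (all of [2,4])
  i=3: ✓ (all of [3,5])
  i=4: ✓ (all of [4,6])

0, 1, 2, 3, 4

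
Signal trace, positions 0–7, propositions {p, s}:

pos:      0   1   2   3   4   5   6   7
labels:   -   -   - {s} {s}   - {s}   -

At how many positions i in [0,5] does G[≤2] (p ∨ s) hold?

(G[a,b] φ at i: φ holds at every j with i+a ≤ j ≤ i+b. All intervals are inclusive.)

0

Evaluate at each i in [0,5]:
  i=0: ✗ (fails at j=0)
  i=1: ✗ (fails at j=1)
  i=2: ✗ (fails at j=2)
  i=3: ✗ (fails at j=5)
  i=4: ✗ (fails at j=5)
  i=5: ✗ (fails at j=5)
Positions where it holds: {} → 0.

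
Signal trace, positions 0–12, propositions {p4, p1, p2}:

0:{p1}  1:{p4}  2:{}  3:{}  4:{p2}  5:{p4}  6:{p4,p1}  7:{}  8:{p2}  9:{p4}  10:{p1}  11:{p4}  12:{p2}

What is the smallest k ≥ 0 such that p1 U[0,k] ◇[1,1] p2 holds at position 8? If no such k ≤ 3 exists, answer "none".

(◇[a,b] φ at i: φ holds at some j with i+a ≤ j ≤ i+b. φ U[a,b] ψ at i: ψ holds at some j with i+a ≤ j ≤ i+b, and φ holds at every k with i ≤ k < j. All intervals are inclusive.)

none

Need earliest j ≥ 8 with ◇[1,1] p2, and p1 at every k in [8,j-1].
  j=8: rhs fails.
  j=9: rhs fails.
  j=10: rhs fails.
  j=11: rhs holds but lhs fails at k=8.
No witness within the range → none.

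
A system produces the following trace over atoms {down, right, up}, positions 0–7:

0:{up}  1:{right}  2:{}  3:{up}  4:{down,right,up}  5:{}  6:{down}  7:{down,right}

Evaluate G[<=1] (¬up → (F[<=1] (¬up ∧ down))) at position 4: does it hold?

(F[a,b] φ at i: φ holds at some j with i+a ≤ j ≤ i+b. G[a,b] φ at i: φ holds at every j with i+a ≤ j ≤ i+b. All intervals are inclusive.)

Holds

Check (¬up → (F[<=1] (¬up ∧ down))) at every j in [4,5]:
  j=4: antecedent false → ✓
  j=5: antecedent true; consequent holds (witness at 6) → ✓
All positions satisfy it → formula holds.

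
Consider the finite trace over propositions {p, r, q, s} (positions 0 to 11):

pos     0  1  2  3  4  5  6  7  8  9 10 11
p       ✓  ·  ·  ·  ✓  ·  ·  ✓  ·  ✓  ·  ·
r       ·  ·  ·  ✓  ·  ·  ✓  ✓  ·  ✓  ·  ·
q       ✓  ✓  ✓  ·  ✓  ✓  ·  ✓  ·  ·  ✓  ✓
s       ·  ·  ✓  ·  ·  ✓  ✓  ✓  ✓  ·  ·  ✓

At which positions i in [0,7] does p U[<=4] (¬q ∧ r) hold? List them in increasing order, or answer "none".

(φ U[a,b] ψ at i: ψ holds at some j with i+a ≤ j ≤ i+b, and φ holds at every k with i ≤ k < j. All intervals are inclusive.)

3, 6

Evaluate at each i in [0,7]:
  i=0: ✗ (lhs fails at k=1 before rhs at j=3)
  i=1: ✗ (lhs fails at k=1 before rhs at j=3)
  i=2: ✗ (lhs fails at k=2 before rhs at j=3)
  i=3: ✓ (rhs at j=3)
  i=4: ✗ (lhs fails at k=5 before rhs at j=6)
  i=5: ✗ (lhs fails at k=5 before rhs at j=6)
  i=6: ✓ (rhs at j=6)
  i=7: ✗ (lhs fails at k=8 before rhs at j=9)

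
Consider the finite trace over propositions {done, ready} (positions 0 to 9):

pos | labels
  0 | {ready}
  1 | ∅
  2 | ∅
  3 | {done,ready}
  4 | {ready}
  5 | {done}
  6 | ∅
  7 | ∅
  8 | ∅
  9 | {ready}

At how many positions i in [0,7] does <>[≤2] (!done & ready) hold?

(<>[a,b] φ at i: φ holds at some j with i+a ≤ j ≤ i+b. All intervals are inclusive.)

Evaluate at each i in [0,7]:
  i=0: ✓ (witness j=0)
  i=1: ✗ (none in [1,3])
  i=2: ✓ (witness j=4)
  i=3: ✓ (witness j=4)
  i=4: ✓ (witness j=4)
  i=5: ✗ (none in [5,7])
  i=6: ✗ (none in [6,8])
  i=7: ✓ (witness j=9)
Positions where it holds: {0, 2, 3, 4, 7} → 5.

5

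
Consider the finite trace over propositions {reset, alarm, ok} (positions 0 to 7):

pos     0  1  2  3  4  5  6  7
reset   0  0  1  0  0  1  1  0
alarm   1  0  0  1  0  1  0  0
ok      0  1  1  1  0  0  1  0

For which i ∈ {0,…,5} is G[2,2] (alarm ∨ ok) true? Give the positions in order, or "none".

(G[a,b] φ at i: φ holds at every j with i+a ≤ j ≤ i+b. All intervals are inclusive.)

0, 1, 3, 4

Evaluate at each i in [0,5]:
  i=0: ✓ (all of [2,2])
  i=1: ✓ (all of [3,3])
  i=2: ✗ (fails at j=4)
  i=3: ✓ (all of [5,5])
  i=4: ✓ (all of [6,6])
  i=5: ✗ (fails at j=7)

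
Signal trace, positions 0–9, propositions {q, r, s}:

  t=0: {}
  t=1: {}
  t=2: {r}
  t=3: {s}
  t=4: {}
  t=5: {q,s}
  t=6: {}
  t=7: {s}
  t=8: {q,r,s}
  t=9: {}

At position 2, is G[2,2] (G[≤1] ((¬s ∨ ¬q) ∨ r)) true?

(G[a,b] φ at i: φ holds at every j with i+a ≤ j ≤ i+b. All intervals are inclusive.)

Check G[≤1] ((¬s ∨ ¬q) ∨ r) at every j in [4,4]:
  j=4: fails at 5
Fails at j=4 → formula fails.

No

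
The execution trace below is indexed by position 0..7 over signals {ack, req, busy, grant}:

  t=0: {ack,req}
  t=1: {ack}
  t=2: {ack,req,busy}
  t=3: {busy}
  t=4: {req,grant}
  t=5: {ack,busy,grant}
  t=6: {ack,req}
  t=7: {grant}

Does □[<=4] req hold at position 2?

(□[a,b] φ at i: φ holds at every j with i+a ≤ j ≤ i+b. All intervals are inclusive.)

Does not hold

Check req at every j in [2,6]:
  j=2: true
  j=3: false
  j=4: true
  j=5: false
  j=6: true
Fails at j=3 → formula fails.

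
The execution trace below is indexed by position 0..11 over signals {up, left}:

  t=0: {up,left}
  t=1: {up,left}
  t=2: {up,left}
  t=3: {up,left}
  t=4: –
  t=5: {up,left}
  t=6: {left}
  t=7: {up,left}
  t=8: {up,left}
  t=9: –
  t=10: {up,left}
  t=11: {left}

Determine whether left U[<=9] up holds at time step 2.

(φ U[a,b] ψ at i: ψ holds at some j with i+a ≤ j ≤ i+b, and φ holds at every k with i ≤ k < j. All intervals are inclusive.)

Need some j in [2,11] with up, and left at every k in [2,j-1].
  j=2: up holds; no prefix to check → satisfied.

Yes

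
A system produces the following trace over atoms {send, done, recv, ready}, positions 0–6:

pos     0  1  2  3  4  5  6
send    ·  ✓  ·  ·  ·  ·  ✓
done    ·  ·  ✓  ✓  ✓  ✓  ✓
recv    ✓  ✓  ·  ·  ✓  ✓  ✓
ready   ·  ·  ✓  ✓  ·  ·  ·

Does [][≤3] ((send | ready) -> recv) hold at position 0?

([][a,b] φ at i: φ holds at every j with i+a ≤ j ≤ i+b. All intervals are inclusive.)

Does not hold

Check ((send | ready) -> recv) at every j in [0,3]:
  j=0: antecedent false → ✓
  j=1: antecedent true; consequent true → ✓
  j=2: antecedent true; consequent false → ✗
  j=3: antecedent true; consequent false → ✗
Fails at j=2 → formula fails.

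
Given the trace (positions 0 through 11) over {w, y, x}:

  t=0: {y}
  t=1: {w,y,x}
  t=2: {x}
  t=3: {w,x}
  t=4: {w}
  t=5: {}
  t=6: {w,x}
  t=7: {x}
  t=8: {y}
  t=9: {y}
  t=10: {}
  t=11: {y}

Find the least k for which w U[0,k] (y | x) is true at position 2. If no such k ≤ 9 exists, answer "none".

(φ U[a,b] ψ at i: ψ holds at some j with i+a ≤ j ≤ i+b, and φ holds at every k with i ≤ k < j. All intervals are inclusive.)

Need earliest j ≥ 2 with (y | x), and w at every k in [2,j-1].
  j=2: rhs holds (empty prefix). k = 0.

0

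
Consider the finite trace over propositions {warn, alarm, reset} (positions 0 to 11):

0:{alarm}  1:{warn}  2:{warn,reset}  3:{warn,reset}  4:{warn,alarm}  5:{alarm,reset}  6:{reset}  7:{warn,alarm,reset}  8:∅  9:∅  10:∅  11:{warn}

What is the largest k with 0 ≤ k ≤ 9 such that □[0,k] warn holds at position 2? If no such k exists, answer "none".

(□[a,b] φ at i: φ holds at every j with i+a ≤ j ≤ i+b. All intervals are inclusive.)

2

warn must hold from j=2 onward; find where it first fails.
  j=2: holds
  j=3: holds
  j=4: holds
  j=5: fails
Holds on [2,4], so largest k = 2.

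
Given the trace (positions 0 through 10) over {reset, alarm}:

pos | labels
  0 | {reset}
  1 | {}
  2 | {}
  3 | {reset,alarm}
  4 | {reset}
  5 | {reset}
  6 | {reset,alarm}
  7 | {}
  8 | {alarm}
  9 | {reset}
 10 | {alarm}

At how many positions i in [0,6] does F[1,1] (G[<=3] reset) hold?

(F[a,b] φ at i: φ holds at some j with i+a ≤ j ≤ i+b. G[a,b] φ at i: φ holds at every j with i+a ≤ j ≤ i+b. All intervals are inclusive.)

1

Evaluate at each i in [0,6]:
  i=0: ✗ (none in [1,1])
  i=1: ✗ (none in [2,2])
  i=2: ✓ (witness j=3)
  i=3: ✗ (none in [4,4])
  i=4: ✗ (none in [5,5])
  i=5: ✗ (none in [6,6])
  i=6: ✗ (none in [7,7])
Positions where it holds: {2} → 1.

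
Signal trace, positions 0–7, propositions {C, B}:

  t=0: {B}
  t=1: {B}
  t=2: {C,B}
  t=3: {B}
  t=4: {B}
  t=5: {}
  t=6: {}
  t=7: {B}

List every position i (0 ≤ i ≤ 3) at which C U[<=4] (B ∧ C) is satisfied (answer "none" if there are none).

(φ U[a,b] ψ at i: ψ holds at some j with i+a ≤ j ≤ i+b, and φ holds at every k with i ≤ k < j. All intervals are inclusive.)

2

Evaluate at each i in [0,3]:
  i=0: ✗ (lhs fails at k=0 before rhs at j=2)
  i=1: ✗ (lhs fails at k=1 before rhs at j=2)
  i=2: ✓ (rhs at j=2)
  i=3: ✗ (no rhs in [3,7])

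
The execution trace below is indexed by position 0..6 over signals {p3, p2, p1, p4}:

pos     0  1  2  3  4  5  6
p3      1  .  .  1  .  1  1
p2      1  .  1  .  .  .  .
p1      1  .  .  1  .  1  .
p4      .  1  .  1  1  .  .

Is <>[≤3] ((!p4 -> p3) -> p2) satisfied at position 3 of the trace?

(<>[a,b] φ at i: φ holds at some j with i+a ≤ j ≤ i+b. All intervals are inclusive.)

Check ((!p4 -> p3) -> p2) at each j in [3,6]:
  j=3: false
  j=4: false
  j=5: false
  j=6: false
No position in the window satisfies it → formula fails.

False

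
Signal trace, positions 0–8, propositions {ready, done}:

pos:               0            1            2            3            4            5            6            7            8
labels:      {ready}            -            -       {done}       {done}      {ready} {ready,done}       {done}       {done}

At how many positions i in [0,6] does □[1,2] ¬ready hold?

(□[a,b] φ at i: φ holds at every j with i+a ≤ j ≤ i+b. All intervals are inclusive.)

Evaluate at each i in [0,6]:
  i=0: ✓ (all of [1,2])
  i=1: ✓ (all of [2,3])
  i=2: ✓ (all of [3,4])
  i=3: ✗ (fails at j=5)
  i=4: ✗ (fails at j=5)
  i=5: ✗ (fails at j=6)
  i=6: ✓ (all of [7,8])
Positions where it holds: {0, 1, 2, 6} → 4.

4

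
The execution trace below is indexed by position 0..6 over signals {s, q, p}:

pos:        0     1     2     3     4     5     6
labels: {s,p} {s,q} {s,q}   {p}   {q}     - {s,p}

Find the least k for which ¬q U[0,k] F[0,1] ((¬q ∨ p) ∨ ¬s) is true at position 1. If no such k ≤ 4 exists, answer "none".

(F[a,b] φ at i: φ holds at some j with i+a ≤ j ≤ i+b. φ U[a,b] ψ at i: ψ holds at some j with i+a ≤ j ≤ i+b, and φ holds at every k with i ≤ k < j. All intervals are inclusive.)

Need earliest j ≥ 1 with F[0,1] ((¬q ∨ p) ∨ ¬s), and ¬q at every k in [1,j-1].
  j=1: rhs fails.
  j=2: rhs holds but lhs fails at k=1.
  j=3: rhs holds but lhs fails at k=1.
  j=4: rhs holds but lhs fails at k=1.
  j=5: rhs holds but lhs fails at k=1.
No witness within the range → none.

none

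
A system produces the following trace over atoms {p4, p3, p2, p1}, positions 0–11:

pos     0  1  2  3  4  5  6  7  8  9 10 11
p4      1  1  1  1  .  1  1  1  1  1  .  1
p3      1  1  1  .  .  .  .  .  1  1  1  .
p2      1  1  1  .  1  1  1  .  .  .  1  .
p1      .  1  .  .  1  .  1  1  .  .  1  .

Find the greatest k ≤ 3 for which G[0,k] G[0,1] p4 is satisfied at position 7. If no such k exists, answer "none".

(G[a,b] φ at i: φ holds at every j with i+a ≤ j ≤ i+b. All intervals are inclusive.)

1

G[0,1] p4 must hold from j=7 onward; find where it first fails.
  j=7: holds
  j=8: holds
  j=9: fails
Holds on [7,8], so largest k = 1.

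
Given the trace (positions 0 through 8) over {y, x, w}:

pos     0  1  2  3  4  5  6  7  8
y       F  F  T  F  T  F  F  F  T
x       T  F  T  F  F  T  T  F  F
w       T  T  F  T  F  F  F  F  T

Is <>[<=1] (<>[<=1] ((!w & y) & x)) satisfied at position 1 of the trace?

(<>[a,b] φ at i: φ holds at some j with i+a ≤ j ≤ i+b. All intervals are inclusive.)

Check <>[<=1] ((!w & y) & x) at each j in [1,2]:
  j=1: holds (witness at 2)
  j=2: holds (witness at 2)
Found at j=1 → formula holds.

Yes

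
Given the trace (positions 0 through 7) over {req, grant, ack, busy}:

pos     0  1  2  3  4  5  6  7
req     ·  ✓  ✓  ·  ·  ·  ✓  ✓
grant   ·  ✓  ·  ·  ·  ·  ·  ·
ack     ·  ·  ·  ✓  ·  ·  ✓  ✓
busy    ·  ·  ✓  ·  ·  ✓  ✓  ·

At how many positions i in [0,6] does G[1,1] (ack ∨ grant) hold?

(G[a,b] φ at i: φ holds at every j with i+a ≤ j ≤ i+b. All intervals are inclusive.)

4

Evaluate at each i in [0,6]:
  i=0: ✓ (all of [1,1])
  i=1: ✗ (fails at j=2)
  i=2: ✓ (all of [3,3])
  i=3: ✗ (fails at j=4)
  i=4: ✗ (fails at j=5)
  i=5: ✓ (all of [6,6])
  i=6: ✓ (all of [7,7])
Positions where it holds: {0, 2, 5, 6} → 4.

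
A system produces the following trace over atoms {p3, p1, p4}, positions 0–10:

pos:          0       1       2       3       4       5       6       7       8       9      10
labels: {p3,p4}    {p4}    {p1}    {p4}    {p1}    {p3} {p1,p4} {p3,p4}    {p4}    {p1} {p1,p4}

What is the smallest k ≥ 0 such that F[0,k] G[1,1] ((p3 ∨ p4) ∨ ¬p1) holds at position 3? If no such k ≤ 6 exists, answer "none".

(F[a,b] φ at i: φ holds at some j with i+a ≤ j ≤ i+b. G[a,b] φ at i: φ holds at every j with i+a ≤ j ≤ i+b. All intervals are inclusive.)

1

Scan j = 3,4,… for G[1,1] ((p3 ∨ p4) ∨ ¬p1):
  j=3: fails
  j=4: holds
First hit at j=4, so smallest k = 4-3 = 1.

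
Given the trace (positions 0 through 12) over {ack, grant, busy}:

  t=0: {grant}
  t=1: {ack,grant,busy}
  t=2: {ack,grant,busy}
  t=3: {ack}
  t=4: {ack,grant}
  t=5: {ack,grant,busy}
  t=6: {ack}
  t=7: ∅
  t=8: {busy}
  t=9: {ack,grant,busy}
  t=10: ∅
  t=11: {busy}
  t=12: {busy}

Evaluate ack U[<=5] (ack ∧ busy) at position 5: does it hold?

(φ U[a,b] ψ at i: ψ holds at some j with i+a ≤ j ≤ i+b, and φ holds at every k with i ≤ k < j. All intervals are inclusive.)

Holds

Need some j in [5,10] with (ack ∧ busy), and ack at every k in [5,j-1].
  j=5: (ack ∧ busy) holds; no prefix to check → satisfied.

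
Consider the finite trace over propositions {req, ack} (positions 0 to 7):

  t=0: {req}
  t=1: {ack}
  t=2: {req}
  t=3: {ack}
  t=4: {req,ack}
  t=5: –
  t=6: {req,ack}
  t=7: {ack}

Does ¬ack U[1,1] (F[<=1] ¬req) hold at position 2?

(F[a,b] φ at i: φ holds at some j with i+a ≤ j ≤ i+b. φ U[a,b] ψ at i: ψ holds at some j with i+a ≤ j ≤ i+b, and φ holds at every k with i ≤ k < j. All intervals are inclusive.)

Holds

Need some j in [3,3] with F[<=1] ¬req, and ¬ack at every k in [2,j-1].
  j=3: F[<=1] ¬req holds; ¬ack holds at every k in [2,2] → satisfied.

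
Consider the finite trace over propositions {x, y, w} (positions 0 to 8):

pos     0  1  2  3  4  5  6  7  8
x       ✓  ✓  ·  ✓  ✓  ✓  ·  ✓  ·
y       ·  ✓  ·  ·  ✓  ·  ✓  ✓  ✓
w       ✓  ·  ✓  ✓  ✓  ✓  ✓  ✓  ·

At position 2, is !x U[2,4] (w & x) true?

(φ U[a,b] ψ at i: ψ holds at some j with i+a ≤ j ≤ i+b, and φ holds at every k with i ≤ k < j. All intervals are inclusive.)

Does not hold

Need some j in [4,6] with (w & x), and !x at every k in [2,j-1].
  j=4: (w & x) holds, but !x fails at k=3 → not this j.
  j=5: (w & x) holds, but !x fails at k=3 → not this j.
  j=6: (w & x) false.
No j in the window works → until fails.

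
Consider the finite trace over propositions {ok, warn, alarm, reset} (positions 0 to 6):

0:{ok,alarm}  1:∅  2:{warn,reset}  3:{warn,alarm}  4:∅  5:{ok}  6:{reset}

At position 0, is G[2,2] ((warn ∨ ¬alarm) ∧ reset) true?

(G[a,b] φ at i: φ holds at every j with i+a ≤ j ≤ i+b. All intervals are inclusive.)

Holds

Check ((warn ∨ ¬alarm) ∧ reset) at every j in [2,2]:
  j=2: true
All positions satisfy it → formula holds.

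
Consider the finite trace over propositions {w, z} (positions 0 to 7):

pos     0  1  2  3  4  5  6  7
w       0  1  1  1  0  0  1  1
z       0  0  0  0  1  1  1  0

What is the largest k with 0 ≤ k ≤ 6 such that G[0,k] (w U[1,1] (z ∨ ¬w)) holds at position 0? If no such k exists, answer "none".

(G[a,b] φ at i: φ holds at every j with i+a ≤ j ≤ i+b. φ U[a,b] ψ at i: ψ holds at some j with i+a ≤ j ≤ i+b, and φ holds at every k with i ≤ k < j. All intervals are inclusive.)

(w U[1,1] (z ∨ ¬w)) must hold from j=0 onward; find where it first fails.
  j=0: fails → no k works.

none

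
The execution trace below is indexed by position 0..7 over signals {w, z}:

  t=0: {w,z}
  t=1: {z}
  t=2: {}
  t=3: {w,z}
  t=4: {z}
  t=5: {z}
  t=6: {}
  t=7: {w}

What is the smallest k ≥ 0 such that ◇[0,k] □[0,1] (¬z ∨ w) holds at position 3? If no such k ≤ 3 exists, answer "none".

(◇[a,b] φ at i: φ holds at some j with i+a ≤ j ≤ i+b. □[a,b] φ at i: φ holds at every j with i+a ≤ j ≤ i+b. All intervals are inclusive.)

3

Scan j = 3,4,… for □[0,1] (¬z ∨ w):
  j=3: fails
  j=4: fails
  j=5: fails
  j=6: holds
First hit at j=6, so smallest k = 6-3 = 3.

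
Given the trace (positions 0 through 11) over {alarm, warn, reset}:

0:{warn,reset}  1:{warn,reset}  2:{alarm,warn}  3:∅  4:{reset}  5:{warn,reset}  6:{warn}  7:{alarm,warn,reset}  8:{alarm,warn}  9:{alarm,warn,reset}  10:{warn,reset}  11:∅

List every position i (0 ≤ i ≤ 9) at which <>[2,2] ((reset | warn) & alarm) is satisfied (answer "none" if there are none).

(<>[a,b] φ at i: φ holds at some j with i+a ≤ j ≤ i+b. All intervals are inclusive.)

0, 5, 6, 7

Evaluate at each i in [0,9]:
  i=0: ✓ (witness j=2)
  i=1: ✗ (none in [3,3])
  i=2: ✗ (none in [4,4])
  i=3: ✗ (none in [5,5])
  i=4: ✗ (none in [6,6])
  i=5: ✓ (witness j=7)
  i=6: ✓ (witness j=8)
  i=7: ✓ (witness j=9)
  i=8: ✗ (none in [10,10])
  i=9: ✗ (none in [11,11])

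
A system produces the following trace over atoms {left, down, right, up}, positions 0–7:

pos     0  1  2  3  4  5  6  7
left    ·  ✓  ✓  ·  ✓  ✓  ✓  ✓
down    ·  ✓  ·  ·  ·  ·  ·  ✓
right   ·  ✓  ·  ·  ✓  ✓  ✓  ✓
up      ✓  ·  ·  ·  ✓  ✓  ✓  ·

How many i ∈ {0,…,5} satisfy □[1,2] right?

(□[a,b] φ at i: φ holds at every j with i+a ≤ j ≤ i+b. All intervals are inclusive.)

3

Evaluate at each i in [0,5]:
  i=0: ✗ (fails at j=2)
  i=1: ✗ (fails at j=2)
  i=2: ✗ (fails at j=3)
  i=3: ✓ (all of [4,5])
  i=4: ✓ (all of [5,6])
  i=5: ✓ (all of [6,7])
Positions where it holds: {3, 4, 5} → 3.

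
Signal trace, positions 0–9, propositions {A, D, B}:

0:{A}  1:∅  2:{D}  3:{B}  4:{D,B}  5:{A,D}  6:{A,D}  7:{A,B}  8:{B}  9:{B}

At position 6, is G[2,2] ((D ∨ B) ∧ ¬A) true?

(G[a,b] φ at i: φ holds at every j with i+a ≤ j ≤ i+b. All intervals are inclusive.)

Yes

Check ((D ∨ B) ∧ ¬A) at every j in [8,8]:
  j=8: true
All positions satisfy it → formula holds.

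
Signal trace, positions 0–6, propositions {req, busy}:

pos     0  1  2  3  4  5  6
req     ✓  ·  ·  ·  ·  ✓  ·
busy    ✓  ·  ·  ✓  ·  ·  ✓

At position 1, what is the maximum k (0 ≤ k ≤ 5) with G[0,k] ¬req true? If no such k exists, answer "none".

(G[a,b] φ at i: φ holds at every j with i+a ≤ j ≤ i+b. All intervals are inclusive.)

¬req must hold from j=1 onward; find where it first fails.
  j=1: holds
  j=2: holds
  j=3: holds
  j=4: holds
  j=5: fails
Holds on [1,4], so largest k = 3.

3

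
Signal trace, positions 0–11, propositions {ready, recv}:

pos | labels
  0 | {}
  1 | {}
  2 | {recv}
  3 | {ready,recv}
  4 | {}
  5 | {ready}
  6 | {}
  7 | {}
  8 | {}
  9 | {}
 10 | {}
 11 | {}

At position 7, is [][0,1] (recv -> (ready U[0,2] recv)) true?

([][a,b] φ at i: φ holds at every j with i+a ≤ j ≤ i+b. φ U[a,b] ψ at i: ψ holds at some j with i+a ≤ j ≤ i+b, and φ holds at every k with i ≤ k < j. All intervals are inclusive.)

True

Check (recv -> (ready U[0,2] recv)) at every j in [7,8]:
  j=7: antecedent false → ✓
  j=8: antecedent false → ✓
All positions satisfy it → formula holds.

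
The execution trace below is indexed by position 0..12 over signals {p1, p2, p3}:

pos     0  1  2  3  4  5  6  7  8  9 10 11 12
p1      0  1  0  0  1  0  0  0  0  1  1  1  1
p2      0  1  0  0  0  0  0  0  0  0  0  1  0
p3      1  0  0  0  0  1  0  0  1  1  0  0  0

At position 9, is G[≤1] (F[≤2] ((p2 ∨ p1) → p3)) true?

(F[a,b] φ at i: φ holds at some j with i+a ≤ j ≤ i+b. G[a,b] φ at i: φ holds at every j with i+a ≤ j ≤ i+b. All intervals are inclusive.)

False

Check F[≤2] ((p2 ∨ p1) → p3) at every j in [9,10]:
  j=9: holds (witness at 9)
  j=10: fails (none in [10,12])
Fails at j=10 → formula fails.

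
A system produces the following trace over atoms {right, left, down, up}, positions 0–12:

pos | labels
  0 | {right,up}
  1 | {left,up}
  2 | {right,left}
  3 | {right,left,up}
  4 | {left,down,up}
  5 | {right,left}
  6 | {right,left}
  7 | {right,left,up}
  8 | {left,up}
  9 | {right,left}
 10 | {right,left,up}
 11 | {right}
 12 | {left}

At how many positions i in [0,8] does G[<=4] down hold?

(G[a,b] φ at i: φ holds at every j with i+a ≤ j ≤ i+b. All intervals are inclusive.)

Evaluate at each i in [0,8]:
  i=0: ✗ (fails at j=0)
  i=1: ✗ (fails at j=1)
  i=2: ✗ (fails at j=2)
  i=3: ✗ (fails at j=3)
  i=4: ✗ (fails at j=5)
  i=5: ✗ (fails at j=5)
  i=6: ✗ (fails at j=6)
  i=7: ✗ (fails at j=7)
  i=8: ✗ (fails at j=8)
Positions where it holds: {} → 0.

0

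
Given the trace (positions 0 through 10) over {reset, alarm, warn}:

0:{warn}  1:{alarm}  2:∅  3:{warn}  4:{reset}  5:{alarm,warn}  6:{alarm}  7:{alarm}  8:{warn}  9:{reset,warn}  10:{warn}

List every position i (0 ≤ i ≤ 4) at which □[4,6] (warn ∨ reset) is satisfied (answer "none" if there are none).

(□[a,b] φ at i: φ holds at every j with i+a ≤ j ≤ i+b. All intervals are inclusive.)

4

Evaluate at each i in [0,4]:
  i=0: ✗ (fails at j=6)
  i=1: ✗ (fails at j=6)
  i=2: ✗ (fails at j=6)
  i=3: ✗ (fails at j=7)
  i=4: ✓ (all of [8,10])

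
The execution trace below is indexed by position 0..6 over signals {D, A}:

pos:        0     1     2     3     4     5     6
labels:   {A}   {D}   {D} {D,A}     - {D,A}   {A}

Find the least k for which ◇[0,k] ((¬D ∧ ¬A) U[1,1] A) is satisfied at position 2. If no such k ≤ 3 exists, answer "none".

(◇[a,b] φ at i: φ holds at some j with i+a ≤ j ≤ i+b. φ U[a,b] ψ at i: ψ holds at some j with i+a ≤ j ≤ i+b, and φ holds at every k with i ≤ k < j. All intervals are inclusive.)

Scan j = 2,3,… for ((¬D ∧ ¬A) U[1,1] A):
  j=2: fails
  j=3: fails
  j=4: holds
First hit at j=4, so smallest k = 4-2 = 2.

2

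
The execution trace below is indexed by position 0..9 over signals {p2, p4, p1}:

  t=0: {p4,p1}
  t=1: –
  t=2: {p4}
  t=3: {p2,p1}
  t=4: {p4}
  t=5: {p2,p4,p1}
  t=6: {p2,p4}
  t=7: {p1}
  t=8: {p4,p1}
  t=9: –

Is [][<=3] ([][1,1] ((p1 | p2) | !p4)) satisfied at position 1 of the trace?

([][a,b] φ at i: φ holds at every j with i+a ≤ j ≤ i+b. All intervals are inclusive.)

False

Check [][1,1] ((p1 | p2) | !p4) at every j in [1,4]:
  j=1: fails at 2
  j=2: holds on [3,3]
  j=3: fails at 4
  j=4: holds on [5,5]
Fails at j=1 → formula fails.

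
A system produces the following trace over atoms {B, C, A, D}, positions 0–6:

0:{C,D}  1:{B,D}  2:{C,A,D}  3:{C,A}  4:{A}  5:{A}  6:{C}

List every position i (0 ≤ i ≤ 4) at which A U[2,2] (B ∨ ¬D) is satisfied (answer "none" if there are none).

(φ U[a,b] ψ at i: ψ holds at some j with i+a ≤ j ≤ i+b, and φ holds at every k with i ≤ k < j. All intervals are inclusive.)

2, 3, 4

Evaluate at each i in [0,4]:
  i=0: ✗ (no rhs in [2,2])
  i=1: ✗ (lhs fails at k=1 before rhs at j=3)
  i=2: ✓ (rhs at j=4; lhs holds on [2,3])
  i=3: ✓ (rhs at j=5; lhs holds on [3,4])
  i=4: ✓ (rhs at j=6; lhs holds on [4,5])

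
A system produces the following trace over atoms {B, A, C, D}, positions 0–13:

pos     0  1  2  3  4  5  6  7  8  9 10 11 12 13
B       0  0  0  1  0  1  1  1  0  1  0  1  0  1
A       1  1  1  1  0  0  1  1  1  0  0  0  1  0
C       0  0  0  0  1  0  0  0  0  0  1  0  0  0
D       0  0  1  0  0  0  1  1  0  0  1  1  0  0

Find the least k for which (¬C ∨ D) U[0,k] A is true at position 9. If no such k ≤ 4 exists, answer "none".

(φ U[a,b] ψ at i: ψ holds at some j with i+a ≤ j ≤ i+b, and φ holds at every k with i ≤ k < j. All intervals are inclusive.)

Need earliest j ≥ 9 with A, and (¬C ∨ D) at every k in [9,j-1].
  j=9: rhs fails.
  j=10: rhs fails.
  j=11: rhs fails.
  j=12: rhs holds; lhs holds on [9,11]. k = 3.

3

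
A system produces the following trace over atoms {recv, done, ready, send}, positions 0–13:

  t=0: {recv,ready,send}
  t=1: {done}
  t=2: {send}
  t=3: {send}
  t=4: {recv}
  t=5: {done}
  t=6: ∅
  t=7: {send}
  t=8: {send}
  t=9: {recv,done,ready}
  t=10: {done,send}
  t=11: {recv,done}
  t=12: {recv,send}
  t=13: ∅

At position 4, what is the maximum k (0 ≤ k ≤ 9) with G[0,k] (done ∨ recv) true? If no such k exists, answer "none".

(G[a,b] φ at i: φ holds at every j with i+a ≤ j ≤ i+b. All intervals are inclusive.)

(done ∨ recv) must hold from j=4 onward; find where it first fails.
  j=4: holds
  j=5: holds
  j=6: fails
Holds on [4,5], so largest k = 1.

1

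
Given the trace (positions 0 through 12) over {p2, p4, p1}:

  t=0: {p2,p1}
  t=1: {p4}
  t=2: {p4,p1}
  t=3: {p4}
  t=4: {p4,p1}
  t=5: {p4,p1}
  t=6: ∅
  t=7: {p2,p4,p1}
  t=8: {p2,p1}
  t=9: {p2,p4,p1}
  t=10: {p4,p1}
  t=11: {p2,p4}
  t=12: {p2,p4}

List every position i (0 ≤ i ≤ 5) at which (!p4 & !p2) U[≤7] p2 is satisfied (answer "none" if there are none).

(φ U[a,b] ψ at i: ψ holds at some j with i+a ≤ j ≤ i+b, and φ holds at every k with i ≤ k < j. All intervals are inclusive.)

0

Evaluate at each i in [0,5]:
  i=0: ✓ (rhs at j=0)
  i=1: ✗ (lhs fails at k=1 before rhs at j=7)
  i=2: ✗ (lhs fails at k=2 before rhs at j=7)
  i=3: ✗ (lhs fails at k=3 before rhs at j=7)
  i=4: ✗ (lhs fails at k=4 before rhs at j=7)
  i=5: ✗ (lhs fails at k=5 before rhs at j=7)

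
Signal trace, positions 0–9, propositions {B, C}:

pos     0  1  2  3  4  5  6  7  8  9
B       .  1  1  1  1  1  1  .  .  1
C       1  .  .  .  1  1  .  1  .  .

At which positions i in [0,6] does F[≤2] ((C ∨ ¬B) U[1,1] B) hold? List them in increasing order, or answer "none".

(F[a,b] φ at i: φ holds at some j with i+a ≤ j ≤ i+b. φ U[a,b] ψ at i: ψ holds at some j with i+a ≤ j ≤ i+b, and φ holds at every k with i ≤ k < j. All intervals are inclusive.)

Evaluate at each i in [0,6]:
  i=0: ✓ (witness j=0)
  i=1: ✗ (none in [1,3])
  i=2: ✓ (witness j=4)
  i=3: ✓ (witness j=4)
  i=4: ✓ (witness j=4)
  i=5: ✓ (witness j=5)
  i=6: ✓ (witness j=8)

0, 2, 3, 4, 5, 6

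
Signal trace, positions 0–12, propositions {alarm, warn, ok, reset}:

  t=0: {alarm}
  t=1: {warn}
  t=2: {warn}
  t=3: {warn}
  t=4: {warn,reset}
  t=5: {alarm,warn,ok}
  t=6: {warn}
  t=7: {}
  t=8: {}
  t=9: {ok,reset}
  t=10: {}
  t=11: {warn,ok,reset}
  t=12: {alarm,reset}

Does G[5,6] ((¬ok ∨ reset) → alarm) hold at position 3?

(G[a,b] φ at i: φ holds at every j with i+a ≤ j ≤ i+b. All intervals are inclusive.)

Check ((¬ok ∨ reset) → alarm) at every j in [8,9]:
  j=8: antecedent true; consequent false → ✗
  j=9: antecedent true; consequent false → ✗
Fails at j=8 → formula fails.

Does not hold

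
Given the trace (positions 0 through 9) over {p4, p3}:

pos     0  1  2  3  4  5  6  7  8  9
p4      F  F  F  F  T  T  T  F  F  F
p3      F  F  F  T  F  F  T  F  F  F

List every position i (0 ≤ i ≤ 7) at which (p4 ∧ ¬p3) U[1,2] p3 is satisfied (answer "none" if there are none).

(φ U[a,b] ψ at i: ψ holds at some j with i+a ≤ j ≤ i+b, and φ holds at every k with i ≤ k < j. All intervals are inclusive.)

Evaluate at each i in [0,7]:
  i=0: ✗ (no rhs in [1,2])
  i=1: ✗ (lhs fails at k=1 before rhs at j=3)
  i=2: ✗ (lhs fails at k=2 before rhs at j=3)
  i=3: ✗ (no rhs in [4,5])
  i=4: ✓ (rhs at j=6; lhs holds on [4,5])
  i=5: ✓ (rhs at j=6; lhs holds on [5,5])
  i=6: ✗ (no rhs in [7,8])
  i=7: ✗ (no rhs in [8,9])

4, 5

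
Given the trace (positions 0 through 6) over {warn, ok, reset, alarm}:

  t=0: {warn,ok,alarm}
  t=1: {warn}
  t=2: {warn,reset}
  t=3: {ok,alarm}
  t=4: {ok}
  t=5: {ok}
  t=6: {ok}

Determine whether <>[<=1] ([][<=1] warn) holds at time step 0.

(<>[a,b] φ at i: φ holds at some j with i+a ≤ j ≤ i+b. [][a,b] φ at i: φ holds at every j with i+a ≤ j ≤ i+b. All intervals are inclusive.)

Check [][<=1] warn at each j in [0,1]:
  j=0: holds on [0,1]
  j=1: holds on [1,2]
Found at j=0 → formula holds.

True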